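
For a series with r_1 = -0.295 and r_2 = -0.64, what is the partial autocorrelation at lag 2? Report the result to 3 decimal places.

-0.796

φ_{22} = (r_2 − r_1²) / (1 − r_1²)
r_1² = (-0.295)² = 0.087025
Numerator = -0.64 − 0.0870 = -0.7270; denominator = 1 − 0.0870 = 0.9130
φ_{22} = -0.7270 / 0.9130 = -0.796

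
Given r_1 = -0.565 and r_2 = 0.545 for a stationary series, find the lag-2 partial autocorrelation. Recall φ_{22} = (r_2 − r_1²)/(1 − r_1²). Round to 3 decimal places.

0.332

φ_{22} = (r_2 − r_1²) / (1 − r_1²)
r_1² = (-0.565)² = 0.319225
Numerator = 0.545 − 0.3192 = 0.2258; denominator = 1 − 0.3192 = 0.6808
φ_{22} = 0.2258 / 0.6808 = 0.332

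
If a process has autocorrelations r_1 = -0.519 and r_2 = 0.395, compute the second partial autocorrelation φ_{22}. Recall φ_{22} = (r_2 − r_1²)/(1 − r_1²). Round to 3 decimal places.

0.172

φ_{22} = (r_2 − r_1²) / (1 − r_1²)
r_1² = (-0.519)² = 0.269361
Numerator = 0.395 − 0.2694 = 0.1256; denominator = 1 − 0.2694 = 0.7306
φ_{22} = 0.1256 / 0.7306 = 0.172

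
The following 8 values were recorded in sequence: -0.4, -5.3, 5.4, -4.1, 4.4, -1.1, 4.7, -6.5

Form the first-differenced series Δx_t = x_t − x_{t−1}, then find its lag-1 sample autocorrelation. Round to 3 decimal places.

First differences Δx: -4.9, 10.7, -9.5, 8.5, -5.5, 5.8, -11.2
Mean of differences = -0.8714
Numerator Σ(Δx_t−Δx̄)(Δx_{t+1}−Δx̄) = -370.4851
Denominator Σ(Δx_t−Δx̄)² = 485.0143
r_1(Δx) = -370.4851 / 485.0143 = -0.764

-0.764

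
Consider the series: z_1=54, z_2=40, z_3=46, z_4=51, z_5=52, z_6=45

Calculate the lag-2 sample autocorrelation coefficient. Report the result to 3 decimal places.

Mean z̄ = (54 + 40 + 46 + 51 + 52 + 45)/6 = 48.0000
Deviations from mean: 6.0000, -8.0000, -2.0000, 3.0000, 4.0000, -3.0000
Σ(z_t−z̄)(z_{t+2}−z̄) = (-12.0000) + (-24.0000) + (-8.0000) + (-9.0000) = -53.0000
Denominator Σ(z_t−z̄)² = 138.0000
r_2 = -53.0000 / 138.0000 = -0.384

-0.384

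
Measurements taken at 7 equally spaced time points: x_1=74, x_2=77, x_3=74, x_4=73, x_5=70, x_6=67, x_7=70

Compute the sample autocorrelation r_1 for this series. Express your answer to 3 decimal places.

Mean x̄ = (74 + 77 + 74 + 73 + 70 + 67 + 70)/7 = 72.1429
Deviations from mean: 1.8571, 4.8571, 1.8571, 0.8571, -2.1429, -5.1429, -2.1429
Σ(x_t−x̄)(x_{t+1}−x̄) = (9.0204) + (9.0204) + (1.5918) + (-1.8367) + (11.0204) + (11.0204) = 39.8367
Denominator Σ(x_t−x̄)² = 66.8571
r_1 = 39.8367 / 66.8571 = 0.596

0.596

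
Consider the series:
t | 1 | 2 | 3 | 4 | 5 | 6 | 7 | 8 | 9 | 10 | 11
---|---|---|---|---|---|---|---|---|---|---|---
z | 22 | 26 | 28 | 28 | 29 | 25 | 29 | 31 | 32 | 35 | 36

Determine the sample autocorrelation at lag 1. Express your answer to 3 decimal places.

Mean z̄ = (22 + 26 + 28 + 28 + 29 + 25 + 29 + 31 + 32 + 35 + 36)/11 = 29.1818
Numerator Σ_{t=1}^{10}(z_t−z̄)(z_{t+1}−z̄) = 90.6033
Denominator Σ(z_t−z̄)² = 173.6364
r_1 = 90.6033 / 173.6364 = 0.522

0.522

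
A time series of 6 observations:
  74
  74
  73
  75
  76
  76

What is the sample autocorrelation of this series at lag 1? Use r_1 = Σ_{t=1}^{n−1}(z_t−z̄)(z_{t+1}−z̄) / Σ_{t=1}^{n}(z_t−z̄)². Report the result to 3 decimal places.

Mean z̄ = (74 + 74 + 73 + 75 + 76 + 76)/6 = 74.6667
Deviations from mean: -0.6667, -0.6667, -1.6667, 0.3333, 1.3333, 1.3333
Σ(z_t−z̄)(z_{t+1}−z̄) = (0.4444) + (1.1111) + (-0.5556) + (0.4444) + (1.7778) = 3.2222
Denominator Σ(z_t−z̄)² = 7.3333
r_1 = 3.2222 / 7.3333 = 0.439

0.439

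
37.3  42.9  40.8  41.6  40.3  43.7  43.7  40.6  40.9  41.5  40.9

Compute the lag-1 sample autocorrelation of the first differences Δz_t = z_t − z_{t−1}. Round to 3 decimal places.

-0.334

First differences Δz: 5.6, -2.1, 0.8, -1.3, 3.4, 0.0, -3.1, 0.3, 0.6, -0.6
Mean of differences = 0.3600
Numerator Σ(Δz_t−Δz̄)(Δz_{t+1}−Δz̄) = -19.6356
Denominator Σ(Δz_t−Δz̄)² = 58.7840
r_1(Δz) = -19.6356 / 58.7840 = -0.334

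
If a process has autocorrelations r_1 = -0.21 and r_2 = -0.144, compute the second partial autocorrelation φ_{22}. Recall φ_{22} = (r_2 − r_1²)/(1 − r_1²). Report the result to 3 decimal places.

φ_{22} = (r_2 − r_1²) / (1 − r_1²)
r_1² = (-0.21)² = 0.0441
Numerator = -0.144 − 0.0441 = -0.1881; denominator = 1 − 0.0441 = 0.9559
φ_{22} = -0.1881 / 0.9559 = -0.197

-0.197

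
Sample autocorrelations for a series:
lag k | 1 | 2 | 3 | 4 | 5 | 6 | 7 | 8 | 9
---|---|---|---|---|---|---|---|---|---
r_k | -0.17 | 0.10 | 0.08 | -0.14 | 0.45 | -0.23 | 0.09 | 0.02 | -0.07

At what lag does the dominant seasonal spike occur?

The largest autocorrelation is r_5 = 0.45; the remaining lags stay at or below 0.10.
The dominant spike at lag 5 indicates a seasonal period of 5.

5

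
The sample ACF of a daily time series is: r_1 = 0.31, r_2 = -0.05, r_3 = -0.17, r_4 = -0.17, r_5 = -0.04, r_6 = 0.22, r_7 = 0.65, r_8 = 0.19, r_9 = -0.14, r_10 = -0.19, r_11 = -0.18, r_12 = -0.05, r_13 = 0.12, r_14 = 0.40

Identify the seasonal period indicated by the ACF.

7

The largest autocorrelation is r_7 = 0.65, with a weaker echo at lag 14 (0.40); the remaining lags stay at or below 0.31.
The dominant spike at lag 7 indicates a seasonal period of 7.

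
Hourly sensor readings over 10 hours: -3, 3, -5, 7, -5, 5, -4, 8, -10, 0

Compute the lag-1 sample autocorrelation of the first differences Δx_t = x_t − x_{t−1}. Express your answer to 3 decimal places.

First differences Δx: 6, -8, 12, -12, 10, -9, 12, -18, 10
Mean of differences = 0.3333
Numerator Σ(Δx_t−Δx̄)(Δx_{t+1}−Δx̄) = -997.7778
Denominator Σ(Δx_t−Δx̄)² = 1136.0000
r_1(Δx) = -997.7778 / 1136.0000 = -0.878

-0.878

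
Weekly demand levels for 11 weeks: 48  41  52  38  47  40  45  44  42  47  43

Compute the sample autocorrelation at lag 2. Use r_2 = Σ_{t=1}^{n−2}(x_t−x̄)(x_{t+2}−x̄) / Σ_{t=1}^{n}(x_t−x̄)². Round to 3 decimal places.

Mean x̄ = (48 + 41 + 52 + 38 + 47 + 40 + 45 + 44 + 42 + 47 + 43)/11 = 44.2727
Numerator Σ_{t=1}^{9}(x_t−x̄)(x_{t+2}−x̄) = 100.8512
Denominator Σ(x_t−x̄)² = 164.1818
r_2 = 100.8512 / 164.1818 = 0.614

0.614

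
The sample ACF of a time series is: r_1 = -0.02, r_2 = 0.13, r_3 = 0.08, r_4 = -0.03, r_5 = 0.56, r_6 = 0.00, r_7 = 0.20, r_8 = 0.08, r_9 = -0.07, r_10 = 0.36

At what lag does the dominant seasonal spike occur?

The largest autocorrelation is r_5 = 0.56, with a weaker echo at lag 10 (0.36); the remaining lags stay at or below 0.20.
The dominant spike at lag 5 indicates a seasonal period of 5.

5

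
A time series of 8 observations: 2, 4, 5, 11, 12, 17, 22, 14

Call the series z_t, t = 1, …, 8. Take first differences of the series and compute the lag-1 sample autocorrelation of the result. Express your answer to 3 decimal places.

First differences Δz: 2, 1, 6, 1, 5, 5, -8
Mean of differences = 1.7143
Numerator Σ(Δz_t−Δz̄)(Δz_{t+1}−Δz̄) = -29.7959
Denominator Σ(Δz_t−Δz̄)² = 135.4286
r_1(Δz) = -29.7959 / 135.4286 = -0.220

-0.220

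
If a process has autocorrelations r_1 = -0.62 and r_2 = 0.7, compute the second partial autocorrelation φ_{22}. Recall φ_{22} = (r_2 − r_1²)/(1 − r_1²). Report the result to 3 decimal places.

φ_{22} = (r_2 − r_1²) / (1 − r_1²)
r_1² = (-0.62)² = 0.3844
Numerator = 0.7 − 0.3844 = 0.3156; denominator = 1 − 0.3844 = 0.6156
φ_{22} = 0.3156 / 0.6156 = 0.513

0.513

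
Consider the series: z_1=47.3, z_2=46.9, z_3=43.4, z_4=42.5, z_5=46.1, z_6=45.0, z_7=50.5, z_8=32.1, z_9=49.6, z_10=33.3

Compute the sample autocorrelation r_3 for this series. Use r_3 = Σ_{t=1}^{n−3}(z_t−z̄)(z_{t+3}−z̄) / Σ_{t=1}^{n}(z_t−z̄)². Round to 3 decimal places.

Mean z̄ = (47.3 + 46.9 + 43.4 + 42.5 + 46.1 + 45.0 + 50.5 + 32.1 + 49.6 + 33.3)/10 = 43.6700
Numerator Σ_{t=1}^{7}(z_t−z̄)(z_{t+3}−z̄) = -95.8037
Denominator Σ(z_t−z̄)² = 355.9410
r_3 = -95.8037 / 355.9410 = -0.269

-0.269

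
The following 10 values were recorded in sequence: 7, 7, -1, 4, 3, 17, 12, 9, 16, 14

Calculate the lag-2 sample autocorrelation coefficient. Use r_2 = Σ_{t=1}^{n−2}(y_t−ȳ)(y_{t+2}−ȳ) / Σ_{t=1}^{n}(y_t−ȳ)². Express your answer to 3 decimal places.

Mean ȳ = (7 + 7 − 1 + 4 + 3 + 17 + 12 + 9 + 16 + 14)/10 = 8.8000
Numerator Σ_{t=1}^{8}(y_t−ȳ)(y_{t+2}−ȳ) = 50.9200
Denominator Σ(y_t−ȳ)² = 315.6000
r_2 = 50.9200 / 315.6000 = 0.161

0.161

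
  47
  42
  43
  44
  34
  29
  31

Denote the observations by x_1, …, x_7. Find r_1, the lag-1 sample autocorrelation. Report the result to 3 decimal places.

Mean x̄ = (47 + 42 + 43 + 44 + 34 + 29 + 31)/7 = 38.5714
Numerator Σ_{t=1}^{6}(x_t−x̄)(x_{t+1}−x̄) = 159.5306
Denominator Σ(x_t−x̄)² = 301.7143
r_1 = 159.5306 / 301.7143 = 0.529

0.529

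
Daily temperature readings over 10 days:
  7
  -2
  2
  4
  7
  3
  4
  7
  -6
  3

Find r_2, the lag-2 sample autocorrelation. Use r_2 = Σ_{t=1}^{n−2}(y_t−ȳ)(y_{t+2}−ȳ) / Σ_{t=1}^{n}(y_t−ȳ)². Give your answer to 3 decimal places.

-0.109

Mean ȳ = (7 − 2 + 2 + 4 + 7 + 3 + 4 + 7 − 6 + 3)/10 = 2.9000
Numerator Σ_{t=1}^{8}(y_t−ȳ)(y_{t+2}−ȳ) = -17.1200
Denominator Σ(y_t−ȳ)² = 156.9000
r_2 = -17.1200 / 156.9000 = -0.109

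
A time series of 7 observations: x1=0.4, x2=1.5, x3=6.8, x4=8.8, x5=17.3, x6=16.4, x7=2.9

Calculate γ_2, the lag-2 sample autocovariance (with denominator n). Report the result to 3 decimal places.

Mean x̄ = (0.4 + 1.5 + 6.8 + 8.8 + 17.3 + 16.4 + 2.9)/7 = 7.7286
Deviations: -7.3286, -6.2286, -0.9286, 1.0714, 9.5714, 8.6714, -4.8286
Σ_{t=1}^{5}(x_t−x̄)(x_{t+2}−x̄) = -45.6816
γ_2 = -45.6816 / 7 = -6.526

-6.526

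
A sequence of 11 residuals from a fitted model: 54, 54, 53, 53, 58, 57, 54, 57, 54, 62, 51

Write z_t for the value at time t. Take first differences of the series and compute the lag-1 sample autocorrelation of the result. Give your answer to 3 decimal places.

First differences Δz: 0, -1, 0, 5, -1, -3, 3, -3, 8, -11
Mean of differences = -0.3000
Numerator Σ(Δz_t−Δz̄)(Δz_{t+1}−Δz̄) = -129.6900
Denominator Σ(Δz_t−Δz̄)² = 238.1000
r_1(Δz) = -129.6900 / 238.1000 = -0.545

-0.545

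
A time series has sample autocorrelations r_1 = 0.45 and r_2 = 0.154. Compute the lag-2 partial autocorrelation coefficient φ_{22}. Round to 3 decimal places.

φ_{22} = (r_2 − r_1²) / (1 − r_1²)
r_1² = (0.45)² = 0.2025
Numerator = 0.154 − 0.2025 = -0.0485; denominator = 1 − 0.2025 = 0.7975
φ_{22} = -0.0485 / 0.7975 = -0.061

-0.061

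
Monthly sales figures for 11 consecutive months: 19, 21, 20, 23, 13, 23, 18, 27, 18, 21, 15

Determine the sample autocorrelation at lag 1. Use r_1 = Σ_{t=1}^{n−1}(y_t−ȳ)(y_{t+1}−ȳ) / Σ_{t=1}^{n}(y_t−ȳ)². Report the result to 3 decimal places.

-0.549

Mean ȳ = (19 + 21 + 20 + 23 + 13 + 23 + 18 + 27 + 18 + 21 + 15)/11 = 19.8182
Numerator Σ_{t=1}^{10}(y_t−ȳ)(y_{t+1}−ȳ) = -83.3058
Denominator Σ(y_t−ȳ)² = 151.6364
r_1 = -83.3058 / 151.6364 = -0.549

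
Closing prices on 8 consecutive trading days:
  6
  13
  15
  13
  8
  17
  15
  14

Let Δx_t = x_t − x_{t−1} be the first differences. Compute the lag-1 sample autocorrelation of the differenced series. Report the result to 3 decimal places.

First differences Δx: 7, 2, -2, -5, 9, -2, -1
Mean of differences = 1.1429
Numerator Σ(Δx_t−Δx̄)(Δx_{t+1}−Δx̄) = -44.5918
Denominator Σ(Δx_t−Δx̄)² = 158.8571
r_1(Δx) = -44.5918 / 158.8571 = -0.281

-0.281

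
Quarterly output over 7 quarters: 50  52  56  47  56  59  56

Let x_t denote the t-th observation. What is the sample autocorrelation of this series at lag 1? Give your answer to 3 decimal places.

-0.039

Mean x̄ = (50 + 52 + 56 + 47 + 56 + 59 + 56)/7 = 53.7143
Σ(x_t−x̄)(x_{t+1}−x̄) = (6.3673) + (-3.9184) + (-15.3469) + (-15.3469) + (12.0816) + (12.0816) = -4.0816
Denominator Σ(x_t−x̄)² = 105.4286
r_1 = -4.0816 / 105.4286 = -0.039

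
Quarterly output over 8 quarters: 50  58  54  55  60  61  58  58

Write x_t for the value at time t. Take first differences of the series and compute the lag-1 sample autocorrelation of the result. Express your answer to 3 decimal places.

-0.284

First differences Δx: 8, -4, 1, 5, 1, -3, 0
Mean of differences = 1.1429
Numerator Σ(Δx_t−Δx̄)(Δx_{t+1}−Δx̄) = -30.3061
Denominator Σ(Δx_t−Δx̄)² = 106.8571
r_1(Δx) = -30.3061 / 106.8571 = -0.284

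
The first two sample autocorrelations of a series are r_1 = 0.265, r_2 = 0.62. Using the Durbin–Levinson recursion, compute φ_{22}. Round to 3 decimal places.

0.591

φ_{22} = (r_2 − r_1²) / (1 − r_1²)
r_1² = (0.265)² = 0.070225
Numerator = 0.62 − 0.0702 = 0.5498; denominator = 1 − 0.0702 = 0.9298
φ_{22} = 0.5498 / 0.9298 = 0.591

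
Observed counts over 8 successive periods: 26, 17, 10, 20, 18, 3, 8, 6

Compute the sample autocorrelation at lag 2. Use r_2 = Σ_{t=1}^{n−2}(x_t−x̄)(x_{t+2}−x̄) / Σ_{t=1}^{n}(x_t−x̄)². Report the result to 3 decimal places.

-0.116

Mean x̄ = (26 + 17 + 10 + 20 + 18 + 3 + 8 + 6)/8 = 13.5000
Deviations from mean: 12.5000, 3.5000, -3.5000, 6.5000, 4.5000, -10.5000, -5.5000, -7.5000
Numerator Σ_{t=1}^{6}(x_t−x̄)(x_{t+2}−x̄) = -51.0000
Denominator Σ(x_t−x̄)² = 440.0000
r_2 = -51.0000 / 440.0000 = -0.116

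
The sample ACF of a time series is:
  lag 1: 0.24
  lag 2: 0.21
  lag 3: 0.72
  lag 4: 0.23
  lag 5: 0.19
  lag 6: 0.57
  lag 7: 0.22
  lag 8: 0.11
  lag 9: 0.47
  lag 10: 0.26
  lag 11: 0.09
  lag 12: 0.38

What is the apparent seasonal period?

The largest autocorrelation is r_3 = 0.72, with weaker echoes at lags 6 (0.57), 9 (0.47) and 12 (0.38); the remaining lags stay at or below 0.26.
The dominant spike at lag 3 indicates a seasonal period of 3.

3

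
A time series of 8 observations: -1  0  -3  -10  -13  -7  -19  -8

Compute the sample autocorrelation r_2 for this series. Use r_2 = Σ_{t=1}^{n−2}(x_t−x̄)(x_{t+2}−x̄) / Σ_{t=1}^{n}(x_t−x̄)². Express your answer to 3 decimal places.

0.164

Mean x̄ = (-1 + 0 − 3 − 10 − 13 − 7 − 19 − 8)/8 = -7.6250
Numerator Σ_{t=1}^{6}(x_t−x̄)(x_{t+2}−x̄) = 47.0938
Denominator Σ(x_t−x̄)² = 287.8750
r_2 = 47.0938 / 287.8750 = 0.164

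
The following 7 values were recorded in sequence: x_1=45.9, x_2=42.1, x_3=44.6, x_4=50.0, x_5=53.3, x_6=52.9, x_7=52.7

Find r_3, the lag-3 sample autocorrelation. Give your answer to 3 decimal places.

Mean x̄ = (45.9 + 42.1 + 44.6 + 50.0 + 53.3 + 52.9 + 52.7)/7 = 48.7857
Deviations from mean: -2.8857, -6.6857, -4.1857, 1.2143, 4.5143, 4.1143, 3.9143
Σ(x_t−x̄)(x_{t+3}−x̄) = (-3.5041) + (-30.1812) + (-17.2212) + (4.7531) = -46.1535
Denominator Σ(x_t−x̄)² = 124.6486
r_3 = -46.1535 / 124.6486 = -0.370

-0.370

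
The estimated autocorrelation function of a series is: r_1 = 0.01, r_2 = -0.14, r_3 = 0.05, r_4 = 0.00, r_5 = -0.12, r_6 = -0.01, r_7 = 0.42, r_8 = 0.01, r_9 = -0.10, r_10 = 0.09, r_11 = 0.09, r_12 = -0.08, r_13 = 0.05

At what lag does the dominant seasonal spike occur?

The largest autocorrelation is r_7 = 0.42; the remaining lags stay at or below 0.09.
The dominant spike at lag 7 indicates a seasonal period of 7.

7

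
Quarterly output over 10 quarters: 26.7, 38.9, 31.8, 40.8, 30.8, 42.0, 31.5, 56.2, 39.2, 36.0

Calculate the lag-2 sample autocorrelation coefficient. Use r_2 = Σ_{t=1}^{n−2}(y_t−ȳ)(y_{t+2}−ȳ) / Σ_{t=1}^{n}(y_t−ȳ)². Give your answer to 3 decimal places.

0.334

Mean ȳ = (26.7 + 38.9 + 31.8 + 40.8 + 30.8 + 42.0 + 31.5 + 56.2 + 39.2 + 36.0)/10 = 37.3900
Numerator Σ_{t=1}^{8}(y_t−ȳ)(y_{t+2}−ȳ) = 206.1868
Denominator Σ(y_t−ȳ)² = 617.8290
r_2 = 206.1868 / 617.8290 = 0.334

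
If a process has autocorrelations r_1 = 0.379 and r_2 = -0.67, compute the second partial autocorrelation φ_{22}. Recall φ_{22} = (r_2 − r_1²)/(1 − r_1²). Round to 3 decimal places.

-0.950

φ_{22} = (r_2 − r_1²) / (1 − r_1²)
r_1² = (0.379)² = 0.143641
Numerator = -0.67 − 0.1436 = -0.8136; denominator = 1 − 0.1436 = 0.8564
φ_{22} = -0.8136 / 0.8564 = -0.950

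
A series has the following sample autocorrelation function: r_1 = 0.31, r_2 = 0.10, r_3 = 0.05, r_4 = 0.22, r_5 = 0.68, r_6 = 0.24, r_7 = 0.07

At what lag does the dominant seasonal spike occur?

5

The largest autocorrelation is r_5 = 0.68; the remaining lags stay at or below 0.31. The elevated value at lag 1 (0.31), dropping to 0.10 at lag 2, reflects decaying short-term dependence rather than seasonality.
The dominant spike at lag 5 indicates a seasonal period of 5.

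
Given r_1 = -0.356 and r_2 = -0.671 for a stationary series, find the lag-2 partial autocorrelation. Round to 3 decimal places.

-0.914

φ_{22} = (r_2 − r_1²) / (1 − r_1²)
r_1² = (-0.356)² = 0.126736
Numerator = -0.671 − 0.1267 = -0.7977; denominator = 1 − 0.1267 = 0.8733
φ_{22} = -0.7977 / 0.8733 = -0.914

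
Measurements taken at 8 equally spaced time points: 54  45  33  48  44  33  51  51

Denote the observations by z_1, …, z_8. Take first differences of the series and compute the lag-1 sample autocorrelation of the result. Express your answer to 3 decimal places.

-0.312

First differences Δz: -9, -12, 15, -4, -11, 18, 0
Mean of differences = -0.4286
Numerator Σ(Δz_t−Δz̄)(Δz_{t+1}−Δz̄) = -283.6122
Denominator Σ(Δz_t−Δz̄)² = 909.7143
r_1(Δz) = -283.6122 / 909.7143 = -0.312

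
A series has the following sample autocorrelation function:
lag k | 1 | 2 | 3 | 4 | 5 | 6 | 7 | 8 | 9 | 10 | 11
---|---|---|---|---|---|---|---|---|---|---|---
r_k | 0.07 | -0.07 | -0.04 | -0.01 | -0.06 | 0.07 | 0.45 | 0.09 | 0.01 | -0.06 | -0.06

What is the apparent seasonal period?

7

The largest autocorrelation is r_7 = 0.45; the remaining lags stay at or below 0.09.
The dominant spike at lag 7 indicates a seasonal period of 7.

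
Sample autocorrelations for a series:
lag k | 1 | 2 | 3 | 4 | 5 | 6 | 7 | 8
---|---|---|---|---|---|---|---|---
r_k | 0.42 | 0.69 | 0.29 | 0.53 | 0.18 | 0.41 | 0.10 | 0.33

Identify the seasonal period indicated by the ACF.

The largest autocorrelation is r_2 = 0.69, with a weaker echo at lag 4 (0.53); the remaining lags stay at or below 0.42.
The dominant spike at lag 2 indicates a seasonal period of 2.

2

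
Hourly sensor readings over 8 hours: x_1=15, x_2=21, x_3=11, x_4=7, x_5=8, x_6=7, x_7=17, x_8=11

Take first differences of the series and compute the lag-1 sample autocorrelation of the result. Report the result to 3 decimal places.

-0.339

First differences Δx: 6, -10, -4, 1, -1, 10, -6
Mean of differences = -0.5714
Numerator Σ(Δx_t−Δx̄)(Δx_{t+1}−Δx̄) = -97.6122
Denominator Σ(Δx_t−Δx̄)² = 287.7143
r_1(Δx) = -97.6122 / 287.7143 = -0.339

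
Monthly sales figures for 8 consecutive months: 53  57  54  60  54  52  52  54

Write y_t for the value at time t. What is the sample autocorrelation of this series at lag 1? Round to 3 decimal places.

Mean ȳ = (53 + 57 + 54 + 60 + 54 + 52 + 52 + 54)/8 = 54.5000
Deviations from mean: -1.5000, 2.5000, -0.5000, 5.5000, -0.5000, -2.5000, -2.5000, -0.5000
Σ(y_t−ȳ)(y_{t+1}−ȳ) = (-3.7500) + (-1.2500) + (-2.7500) + (-2.7500) + (1.2500) + (6.2500) + (1.2500) = -1.7500
Denominator Σ(y_t−ȳ)² = 52.0000
r_1 = -1.7500 / 52.0000 = -0.034

-0.034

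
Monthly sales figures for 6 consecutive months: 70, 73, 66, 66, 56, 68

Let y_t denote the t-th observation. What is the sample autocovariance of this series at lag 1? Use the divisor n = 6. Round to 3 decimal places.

1.542

Mean ȳ = (70 + 73 + 66 + 66 + 56 + 68)/6 = 66.5000
Σ_{t=1}^{5}(y_t−ȳ)(y_{t+1}−ȳ) = 9.2500
γ_1 = 9.2500 / 6 = 1.542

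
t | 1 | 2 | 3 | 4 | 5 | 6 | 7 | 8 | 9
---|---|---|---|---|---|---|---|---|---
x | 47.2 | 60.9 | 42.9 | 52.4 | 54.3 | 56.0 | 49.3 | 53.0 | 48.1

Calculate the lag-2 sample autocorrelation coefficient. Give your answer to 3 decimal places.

0.147

Mean x̄ = (47.2 + 60.9 + 42.9 + 52.4 + 54.3 + 56.0 + 49.3 + 53.0 + 48.1)/9 = 51.5667
Σ(x_t−x̄)(x_{t+2}−x̄) = (37.8444) + (7.7778) + (-23.6889) + (3.6944) + (-6.1956) + (6.3544) + (7.8578) = 33.6444
Denominator Σ(x_t−x̄)² = 228.3200
r_2 = 33.6444 / 228.3200 = 0.147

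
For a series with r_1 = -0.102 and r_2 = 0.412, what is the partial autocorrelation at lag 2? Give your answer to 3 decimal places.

0.406

φ_{22} = (r_2 − r_1²) / (1 − r_1²)
r_1² = (-0.102)² = 0.010404
Numerator = 0.412 − 0.0104 = 0.4016; denominator = 1 − 0.0104 = 0.9896
φ_{22} = 0.4016 / 0.9896 = 0.406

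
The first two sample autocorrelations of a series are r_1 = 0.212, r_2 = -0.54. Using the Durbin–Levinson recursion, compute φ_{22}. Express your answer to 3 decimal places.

-0.612

φ_{22} = (r_2 − r_1²) / (1 − r_1²)
r_1² = (0.212)² = 0.044944
Numerator = -0.54 − 0.0449 = -0.5849; denominator = 1 − 0.0449 = 0.9551
φ_{22} = -0.5849 / 0.9551 = -0.612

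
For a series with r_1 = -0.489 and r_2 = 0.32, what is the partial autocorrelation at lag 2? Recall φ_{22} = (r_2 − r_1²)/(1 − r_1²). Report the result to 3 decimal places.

φ_{22} = (r_2 − r_1²) / (1 − r_1²)
r_1² = (-0.489)² = 0.239121
Numerator = 0.32 − 0.2391 = 0.0809; denominator = 1 − 0.2391 = 0.7609
φ_{22} = 0.0809 / 0.7609 = 0.106

0.106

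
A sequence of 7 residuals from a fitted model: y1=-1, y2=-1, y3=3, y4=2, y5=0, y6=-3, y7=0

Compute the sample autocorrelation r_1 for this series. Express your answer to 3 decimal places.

Mean ȳ = (-1 − 1 + 3 + 2 + 0 − 3 + 0)/7 = 0.0000
Deviations from mean: -1.0000, -1.0000, 3.0000, 2.0000, 0.0000, -3.0000, 0.0000
Σ(y_t−ȳ)(y_{t+1}−ȳ) = (1.0000) + (-3.0000) + (6.0000) + (0.0000) + (0.0000) + (0.0000) = 4.0000
Denominator Σ(y_t−ȳ)² = 24.0000
r_1 = 4.0000 / 24.0000 = 0.167

0.167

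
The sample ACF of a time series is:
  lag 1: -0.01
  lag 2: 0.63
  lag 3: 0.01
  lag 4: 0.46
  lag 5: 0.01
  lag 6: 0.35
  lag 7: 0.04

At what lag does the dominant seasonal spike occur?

2

The largest autocorrelation is r_2 = 0.63, with weaker echoes at lags 4 (0.46) and 6 (0.35); the remaining lags stay at or below 0.04.
The dominant spike at lag 2 indicates a seasonal period of 2.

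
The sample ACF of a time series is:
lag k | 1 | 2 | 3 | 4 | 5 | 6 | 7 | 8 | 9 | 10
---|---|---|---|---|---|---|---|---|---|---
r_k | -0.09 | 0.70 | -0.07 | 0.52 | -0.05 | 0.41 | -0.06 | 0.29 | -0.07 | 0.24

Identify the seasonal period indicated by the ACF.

The largest autocorrelation is r_2 = 0.70, with weaker echoes at lags 4 (0.52), 6 (0.41), 8 (0.29) and 10 (0.24); the remaining lags stay at or below -0.05.
The dominant spike at lag 2 indicates a seasonal period of 2.

2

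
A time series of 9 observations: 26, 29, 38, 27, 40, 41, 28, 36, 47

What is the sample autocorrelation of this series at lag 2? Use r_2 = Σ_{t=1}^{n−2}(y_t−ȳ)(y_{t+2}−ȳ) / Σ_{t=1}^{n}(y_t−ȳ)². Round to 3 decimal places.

Mean ȳ = (26 + 29 + 38 + 27 + 40 + 41 + 28 + 36 + 47)/9 = 34.6667
Σ(y_t−ȳ)(y_{t+2}−ȳ) = (-28.8889) + (43.4444) + (17.7778) + (-48.5556) + (-35.5556) + (8.4444) + (-82.2222) = -125.5556
Denominator Σ(y_t−ȳ)² = 444.0000
r_2 = -125.5556 / 444.0000 = -0.283

-0.283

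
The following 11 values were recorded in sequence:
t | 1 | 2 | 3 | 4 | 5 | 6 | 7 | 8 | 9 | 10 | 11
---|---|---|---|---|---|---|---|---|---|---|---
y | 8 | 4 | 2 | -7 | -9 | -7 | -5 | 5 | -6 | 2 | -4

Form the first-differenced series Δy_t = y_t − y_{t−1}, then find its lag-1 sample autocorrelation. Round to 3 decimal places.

-0.443

First differences Δy: -4, -2, -9, -2, 2, 2, 10, -11, 8, -6
Mean of differences = -1.2000
Numerator Σ(Δy_t−Δȳ)(Δy_{t+1}−Δȳ) = -185.8400
Denominator Σ(Δy_t−Δȳ)² = 419.6000
r_1(Δy) = -185.8400 / 419.6000 = -0.443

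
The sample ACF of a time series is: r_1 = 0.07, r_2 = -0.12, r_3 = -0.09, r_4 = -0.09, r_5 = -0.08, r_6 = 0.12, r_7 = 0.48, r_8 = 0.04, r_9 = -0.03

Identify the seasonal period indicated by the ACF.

The largest autocorrelation is r_7 = 0.48; the remaining lags stay at or below 0.12.
The dominant spike at lag 7 indicates a seasonal period of 7.

7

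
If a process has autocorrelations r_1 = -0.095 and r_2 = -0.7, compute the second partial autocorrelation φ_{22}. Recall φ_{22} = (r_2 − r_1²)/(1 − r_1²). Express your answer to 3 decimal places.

-0.715

φ_{22} = (r_2 − r_1²) / (1 − r_1²)
r_1² = (-0.095)² = 0.009025
Numerator = -0.7 − 0.0090 = -0.7090; denominator = 1 − 0.0090 = 0.9910
φ_{22} = -0.7090 / 0.9910 = -0.715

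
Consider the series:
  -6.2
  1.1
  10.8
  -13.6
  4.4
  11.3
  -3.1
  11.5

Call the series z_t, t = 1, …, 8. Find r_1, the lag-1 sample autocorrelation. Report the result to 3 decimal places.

Mean z̄ = (-6.2 + 1.1 + 10.8 − 13.6 + 4.4 + 11.3 − 3.1 + 11.5)/8 = 2.0250
Deviations from mean: -8.2250, -0.9250, 8.7750, -15.6250, 2.3750, 9.2750, -5.1250, 9.4750
Numerator Σ_{t=1}^{7}(z_t−z̄)(z_{t+1}−z̄) = -248.7931
Denominator Σ(z_t−z̄)² = 597.3550
r_1 = -248.7931 / 597.3550 = -0.416

-0.416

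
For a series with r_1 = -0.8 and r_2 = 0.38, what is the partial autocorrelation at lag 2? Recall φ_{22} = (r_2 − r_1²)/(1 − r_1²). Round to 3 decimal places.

-0.722

φ_{22} = (r_2 − r_1²) / (1 − r_1²)
r_1² = (-0.8)² = 0.64
Numerator = 0.38 − 0.6400 = -0.2600; denominator = 1 − 0.6400 = 0.3600
φ_{22} = -0.2600 / 0.3600 = -0.722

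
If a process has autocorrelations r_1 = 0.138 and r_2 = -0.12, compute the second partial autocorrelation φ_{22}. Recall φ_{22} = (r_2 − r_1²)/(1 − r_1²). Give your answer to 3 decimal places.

φ_{22} = (r_2 − r_1²) / (1 − r_1²)
r_1² = (0.138)² = 0.019044
Numerator = -0.12 − 0.0190 = -0.1390; denominator = 1 − 0.0190 = 0.9810
φ_{22} = -0.1390 / 0.9810 = -0.142

-0.142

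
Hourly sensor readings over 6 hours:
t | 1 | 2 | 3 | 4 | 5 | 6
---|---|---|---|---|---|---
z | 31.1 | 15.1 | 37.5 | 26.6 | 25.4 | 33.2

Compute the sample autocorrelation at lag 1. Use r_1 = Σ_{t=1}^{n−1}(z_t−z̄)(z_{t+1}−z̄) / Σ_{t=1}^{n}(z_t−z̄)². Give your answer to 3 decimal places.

Mean z̄ = (31.1 + 15.1 + 37.5 + 26.6 + 25.4 + 33.2)/6 = 28.1500
Deviations from mean: 2.9500, -13.0500, 9.3500, -1.5500, -2.7500, 5.0500
Σ(z_t−z̄)(z_{t+1}−z̄) = (-38.4975) + (-122.0175) + (-14.4925) + (4.2625) + (-13.8875) = -184.6325
Denominator Σ(z_t−z̄)² = 301.8950
r_1 = -184.6325 / 301.8950 = -0.612

-0.612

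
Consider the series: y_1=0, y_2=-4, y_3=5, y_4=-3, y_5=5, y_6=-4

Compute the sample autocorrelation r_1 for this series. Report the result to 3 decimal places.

-0.765

Mean ȳ = (0 − 4 + 5 − 3 + 5 − 4)/6 = -0.1667
Deviations from mean: 0.1667, -3.8333, 5.1667, -2.8333, 5.1667, -3.8333
Numerator Σ_{t=1}^{5}(y_t−ȳ)(y_{t+1}−ȳ) = -69.5278
Denominator Σ(y_t−ȳ)² = 90.8333
r_1 = -69.5278 / 90.8333 = -0.765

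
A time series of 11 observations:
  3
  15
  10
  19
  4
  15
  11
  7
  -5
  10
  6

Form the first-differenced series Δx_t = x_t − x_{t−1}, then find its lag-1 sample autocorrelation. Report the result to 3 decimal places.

First differences Δx: 12, -5, 9, -15, 11, -4, -4, -12, 15, -4
Mean of differences = 0.3000
Numerator Σ(Δx_t−Δx̄)(Δx_{t+1}−Δx̄) = -623.5900
Denominator Σ(Δx_t−Δx̄)² = 1012.1000
r_1(Δx) = -623.5900 / 1012.1000 = -0.616

-0.616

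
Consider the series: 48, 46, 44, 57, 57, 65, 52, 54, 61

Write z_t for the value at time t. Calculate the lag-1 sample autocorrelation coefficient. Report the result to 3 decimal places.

0.300

Mean z̄ = (48 + 46 + 44 + 57 + 57 + 65 + 52 + 54 + 61)/9 = 53.7778
Numerator Σ_{t=1}^{8}(z_t−z̄)(z_{t+1}−z̄) = 117.2840
Denominator Σ(z_t−z̄)² = 391.5556
r_1 = 117.2840 / 391.5556 = 0.300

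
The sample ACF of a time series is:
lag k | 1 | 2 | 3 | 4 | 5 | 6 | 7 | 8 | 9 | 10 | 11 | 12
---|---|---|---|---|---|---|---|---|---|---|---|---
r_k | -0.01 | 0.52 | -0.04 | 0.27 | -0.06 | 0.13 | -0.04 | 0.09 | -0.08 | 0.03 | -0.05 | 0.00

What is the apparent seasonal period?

The largest autocorrelation is r_2 = 0.52, with a weaker echo at lag 4 (0.27); the remaining lags stay at or below 0.13.
The dominant spike at lag 2 indicates a seasonal period of 2.

2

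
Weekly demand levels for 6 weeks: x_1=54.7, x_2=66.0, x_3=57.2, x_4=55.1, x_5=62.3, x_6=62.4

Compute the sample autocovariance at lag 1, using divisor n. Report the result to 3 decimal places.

Mean x̄ = (54.7 + 66.0 + 57.2 + 55.1 + 62.3 + 62.4)/6 = 59.6167
Deviations: -4.9167, 6.3833, -2.4167, -4.5167, 2.6833, 2.7833
Σ_{t=1}^{5}(x_t−x̄)(x_{t+1}−x̄) = -40.5469
γ_1 = -40.5469 / 6 = -6.758

-6.758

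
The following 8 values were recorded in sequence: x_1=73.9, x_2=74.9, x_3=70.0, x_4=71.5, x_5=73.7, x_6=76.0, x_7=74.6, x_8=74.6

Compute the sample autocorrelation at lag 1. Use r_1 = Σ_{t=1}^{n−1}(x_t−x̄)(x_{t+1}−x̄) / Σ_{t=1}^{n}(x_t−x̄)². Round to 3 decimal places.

Mean x̄ = (73.9 + 74.9 + 70.0 + 71.5 + 73.7 + 76.0 + 74.6 + 74.6)/8 = 73.6500
Deviations from mean: 0.2500, 1.2500, -3.6500, -2.1500, 0.0500, 2.3500, 0.9500, 0.9500
Numerator Σ_{t=1}^{7}(x_t−x̄)(x_{t+1}−x̄) = 6.7425
Denominator Σ(x_t−x̄)² = 26.9000
r_1 = 6.7425 / 26.9000 = 0.251

0.251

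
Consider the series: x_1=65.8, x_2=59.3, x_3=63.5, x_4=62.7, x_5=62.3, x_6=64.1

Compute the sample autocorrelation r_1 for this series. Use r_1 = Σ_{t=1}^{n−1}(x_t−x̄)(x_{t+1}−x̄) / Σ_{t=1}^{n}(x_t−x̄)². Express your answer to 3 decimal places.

-0.558

Mean x̄ = (65.8 + 59.3 + 63.5 + 62.7 + 62.3 + 64.1)/6 = 62.9500
Σ(x_t−x̄)(x_{t+1}−x̄) = (-10.4025) + (-2.0075) + (-0.1375) + (0.1625) + (-0.7475) = -13.1325
Denominator Σ(x_t−x̄)² = 23.5550
r_1 = -13.1325 / 23.5550 = -0.558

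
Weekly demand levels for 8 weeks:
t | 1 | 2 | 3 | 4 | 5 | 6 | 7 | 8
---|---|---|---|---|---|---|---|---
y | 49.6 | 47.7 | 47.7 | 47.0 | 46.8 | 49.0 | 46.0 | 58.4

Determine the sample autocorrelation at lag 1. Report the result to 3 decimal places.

-0.182

Mean ȳ = (49.6 + 47.7 + 47.7 + 47.0 + 46.8 + 49.0 + 46.0 + 58.4)/8 = 49.0250
Numerator Σ_{t=1}^{7}(y_t−ȳ)(y_{t+1}−ȳ) = -20.0456
Denominator Σ(y_t−ȳ)² = 109.9350
r_1 = -20.0456 / 109.9350 = -0.182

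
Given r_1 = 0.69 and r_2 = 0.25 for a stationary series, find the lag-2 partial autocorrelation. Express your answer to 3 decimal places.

φ_{22} = (r_2 − r_1²) / (1 − r_1²)
r_1² = (0.69)² = 0.4761
Numerator = 0.25 − 0.4761 = -0.2261; denominator = 1 − 0.4761 = 0.5239
φ_{22} = -0.2261 / 0.5239 = -0.432

-0.432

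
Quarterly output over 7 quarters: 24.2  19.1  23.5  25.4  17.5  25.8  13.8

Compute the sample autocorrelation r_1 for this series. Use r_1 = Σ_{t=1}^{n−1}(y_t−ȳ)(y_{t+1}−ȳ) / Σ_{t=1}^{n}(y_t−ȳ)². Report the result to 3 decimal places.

Mean ȳ = (24.2 + 19.1 + 23.5 + 25.4 + 17.5 + 25.8 + 13.8)/7 = 21.3286
Deviations from mean: 2.8714, -2.2286, 2.1714, 4.0714, -3.8286, 4.4714, -7.5286
Σ(y_t−ȳ)(y_{t+1}−ȳ) = (-6.3992) + (-4.8392) + (8.8408) + (-15.5878) + (-17.1192) + (-33.6635) = -68.7680
Denominator Σ(y_t−ȳ)² = 125.8343
r_1 = -68.7680 / 125.8343 = -0.546

-0.546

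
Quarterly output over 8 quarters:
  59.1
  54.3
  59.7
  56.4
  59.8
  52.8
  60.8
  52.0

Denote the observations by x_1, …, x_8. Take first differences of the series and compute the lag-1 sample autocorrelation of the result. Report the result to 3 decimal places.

-0.774

First differences Δx: -4.8, 5.4, -3.3, 3.4, -7.0, 8.0, -8.8
Mean of differences = -1.0143
Numerator Σ(Δx_t−Δx̄)(Δx_{t+1}−Δx̄) = -199.5959
Denominator Σ(Δx_t−Δx̄)² = 257.8886
r_1(Δx) = -199.5959 / 257.8886 = -0.774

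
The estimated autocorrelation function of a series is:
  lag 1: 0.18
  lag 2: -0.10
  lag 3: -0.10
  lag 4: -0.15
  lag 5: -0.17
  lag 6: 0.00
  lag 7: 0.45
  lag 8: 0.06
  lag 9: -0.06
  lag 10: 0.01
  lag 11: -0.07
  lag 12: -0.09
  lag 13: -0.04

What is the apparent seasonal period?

7

The largest autocorrelation is r_7 = 0.45; the remaining lags stay at or below 0.18.
The dominant spike at lag 7 indicates a seasonal period of 7.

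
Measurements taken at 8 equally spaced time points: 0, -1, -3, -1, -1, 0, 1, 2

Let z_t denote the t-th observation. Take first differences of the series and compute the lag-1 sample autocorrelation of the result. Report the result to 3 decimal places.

First differences Δz: -1, -2, 2, 0, 1, 1, 1
Mean of differences = 0.2857
Numerator Σ(Δz_t−Δz̄)(Δz_{t+1}−Δz̄) = -0.6531
Denominator Σ(Δz_t−Δz̄)² = 11.4286
r_1(Δz) = -0.6531 / 11.4286 = -0.057

-0.057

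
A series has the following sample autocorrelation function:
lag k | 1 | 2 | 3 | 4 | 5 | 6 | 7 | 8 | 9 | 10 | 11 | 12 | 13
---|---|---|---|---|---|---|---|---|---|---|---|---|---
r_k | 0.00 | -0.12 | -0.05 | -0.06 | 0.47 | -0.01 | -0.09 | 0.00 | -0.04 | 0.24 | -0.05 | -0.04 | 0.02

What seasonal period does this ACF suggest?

5

The largest autocorrelation is r_5 = 0.47, with a weaker echo at lag 10 (0.24); the remaining lags stay at or below 0.02.
The dominant spike at lag 5 indicates a seasonal period of 5.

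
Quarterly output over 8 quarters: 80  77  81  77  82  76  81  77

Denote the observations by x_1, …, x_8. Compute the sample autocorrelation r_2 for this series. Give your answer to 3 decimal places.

Mean x̄ = (80 + 77 + 81 + 77 + 82 + 76 + 81 + 77)/8 = 78.8750
Deviations from mean: 1.1250, -1.8750, 2.1250, -1.8750, 3.1250, -2.8750, 2.1250, -1.8750
Σ(x_t−x̄)(x_{t+2}−x̄) = (2.3906) + (3.5156) + (6.6406) + (5.3906) + (6.6406) + (5.3906) = 29.9688
Denominator Σ(x_t−x̄)² = 38.8750
r_2 = 29.9688 / 38.8750 = 0.771

0.771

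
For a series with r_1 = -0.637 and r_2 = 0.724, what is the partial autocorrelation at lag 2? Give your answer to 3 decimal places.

φ_{22} = (r_2 − r_1²) / (1 − r_1²)
r_1² = (-0.637)² = 0.405769
Numerator = 0.724 − 0.4058 = 0.3182; denominator = 1 − 0.4058 = 0.5942
φ_{22} = 0.3182 / 0.5942 = 0.536

0.536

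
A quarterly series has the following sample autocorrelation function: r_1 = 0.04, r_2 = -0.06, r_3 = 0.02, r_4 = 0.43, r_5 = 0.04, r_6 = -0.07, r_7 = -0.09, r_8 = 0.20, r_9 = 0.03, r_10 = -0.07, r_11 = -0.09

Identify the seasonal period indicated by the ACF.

The largest autocorrelation is r_4 = 0.43, with a weaker echo at lag 8 (0.20); the remaining lags stay at or below 0.04.
The dominant spike at lag 4 indicates a seasonal period of 4.

4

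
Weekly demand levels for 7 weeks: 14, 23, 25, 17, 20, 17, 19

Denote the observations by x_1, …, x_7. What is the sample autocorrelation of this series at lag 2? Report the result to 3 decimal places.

Mean x̄ = (14 + 23 + 25 + 17 + 20 + 17 + 19)/7 = 19.2857
Numerator Σ_{t=1}^{5}(x_t−x̄)(x_{t+2}−x̄) = -29.5918
Denominator Σ(x_t−x̄)² = 85.4286
r_2 = -29.5918 / 85.4286 = -0.346

-0.346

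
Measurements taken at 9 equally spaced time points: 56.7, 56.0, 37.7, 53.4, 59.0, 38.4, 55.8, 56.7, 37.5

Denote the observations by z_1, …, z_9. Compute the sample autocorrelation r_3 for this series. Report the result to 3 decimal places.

0.640

Mean z̄ = (56.7 + 56.0 + 37.7 + 53.4 + 59.0 + 38.4 + 55.8 + 56.7 + 37.5)/9 = 50.1333
Numerator Σ_{t=1}^{6}(z_t−z̄)(z_{t+3}−z̄) = 444.3200
Denominator Σ(z_t−z̄)² = 693.9200
r_3 = 444.3200 / 693.9200 = 0.640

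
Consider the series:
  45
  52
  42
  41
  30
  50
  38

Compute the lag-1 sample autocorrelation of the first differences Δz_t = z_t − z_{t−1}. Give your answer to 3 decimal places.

First differences Δz: 7, -10, -1, -11, 20, -12
Mean of differences = -1.1667
Numerator Σ(Δz_t−Δz̄)(Δz_{t+1}−Δz̄) = -512.6944
Denominator Σ(Δz_t−Δz̄)² = 806.8333
r_1(Δz) = -512.6944 / 806.8333 = -0.635

-0.635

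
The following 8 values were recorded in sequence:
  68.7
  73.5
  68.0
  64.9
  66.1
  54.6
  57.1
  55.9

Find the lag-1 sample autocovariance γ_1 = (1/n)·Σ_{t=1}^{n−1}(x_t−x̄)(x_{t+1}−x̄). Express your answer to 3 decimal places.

23.634

Mean x̄ = (68.7 + 73.5 + 68.0 + 64.9 + 66.1 + 54.6 + 57.1 + 55.9)/8 = 63.6000
Deviations: 5.1000, 9.9000, 4.4000, 1.3000, 2.5000, -9.0000, -6.5000, -7.7000
Σ_{t=1}^{7}(x_t−x̄)(x_{t+1}−x̄) = 189.0700
γ_1 = 189.0700 / 8 = 23.634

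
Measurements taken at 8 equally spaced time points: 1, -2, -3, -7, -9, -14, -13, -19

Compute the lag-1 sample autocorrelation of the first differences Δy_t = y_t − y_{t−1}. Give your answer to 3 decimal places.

First differences Δy: -3, -1, -4, -2, -5, 1, -6
Mean of differences = -2.8571
Numerator Σ(Δy_t−Δȳ)(Δy_{t+1}−Δȳ) = -25.5918
Denominator Σ(Δy_t−Δȳ)² = 34.8571
r_1(Δy) = -25.5918 / 34.8571 = -0.734

-0.734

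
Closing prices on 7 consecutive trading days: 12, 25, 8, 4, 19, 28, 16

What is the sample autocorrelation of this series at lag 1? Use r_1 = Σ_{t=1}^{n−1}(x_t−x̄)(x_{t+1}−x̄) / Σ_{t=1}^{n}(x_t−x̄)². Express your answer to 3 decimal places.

Mean x̄ = (12 + 25 + 8 + 4 + 19 + 28 + 16)/7 = 16.0000
Deviations from mean: -4.0000, 9.0000, -8.0000, -12.0000, 3.0000, 12.0000, 0.0000
Numerator Σ_{t=1}^{6}(x_t−x̄)(x_{t+1}−x̄) = -12.0000
Denominator Σ(x_t−x̄)² = 458.0000
r_1 = -12.0000 / 458.0000 = -0.026

-0.026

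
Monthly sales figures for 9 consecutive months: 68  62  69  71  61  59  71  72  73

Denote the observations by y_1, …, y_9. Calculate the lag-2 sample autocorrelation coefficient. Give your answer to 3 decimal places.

Mean ȳ = (68 + 62 + 69 + 71 + 61 + 59 + 71 + 72 + 73)/9 = 67.3333
Numerator Σ_{t=1}^{7}(y_t−ȳ)(y_{t+2}−ȳ) = -100.8889
Denominator Σ(y_t−ȳ)² = 222.0000
r_2 = -100.8889 / 222.0000 = -0.454

-0.454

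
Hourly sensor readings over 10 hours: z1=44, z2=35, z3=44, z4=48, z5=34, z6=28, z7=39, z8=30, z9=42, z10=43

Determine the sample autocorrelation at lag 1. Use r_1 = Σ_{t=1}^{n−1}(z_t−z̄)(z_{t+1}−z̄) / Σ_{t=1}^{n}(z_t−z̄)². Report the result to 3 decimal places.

-0.009

Mean z̄ = (44 + 35 + 44 + 48 + 34 + 28 + 39 + 30 + 42 + 43)/10 = 38.7000
Numerator Σ_{t=1}^{9}(z_t−z̄)(z_{t+1}−z̄) = -3.6900
Denominator Σ(z_t−z̄)² = 398.1000
r_1 = -3.6900 / 398.1000 = -0.009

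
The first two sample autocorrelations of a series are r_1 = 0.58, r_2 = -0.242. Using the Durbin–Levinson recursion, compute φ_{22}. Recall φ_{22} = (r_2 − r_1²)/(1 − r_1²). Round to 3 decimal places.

φ_{22} = (r_2 − r_1²) / (1 − r_1²)
r_1² = (0.58)² = 0.3364
Numerator = -0.242 − 0.3364 = -0.5784; denominator = 1 − 0.3364 = 0.6636
φ_{22} = -0.5784 / 0.6636 = -0.872

-0.872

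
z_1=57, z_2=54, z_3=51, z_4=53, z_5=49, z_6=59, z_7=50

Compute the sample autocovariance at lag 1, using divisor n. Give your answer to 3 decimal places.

Mean z̄ = (57 + 54 + 51 + 53 + 49 + 59 + 50)/7 = 53.2857
Deviations: 3.7143, 0.7143, -2.2857, -0.2857, -4.2857, 5.7143, -3.2857
Σ_{t=1}^{6}(z_t−z̄)(z_{t+1}−z̄) = -40.3673
γ_1 = -40.3673 / 7 = -5.767

-5.767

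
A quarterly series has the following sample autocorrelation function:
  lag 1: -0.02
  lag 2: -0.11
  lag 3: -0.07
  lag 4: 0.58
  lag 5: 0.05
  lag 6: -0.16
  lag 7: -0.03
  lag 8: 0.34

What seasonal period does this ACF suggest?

4

The largest autocorrelation is r_4 = 0.58, with a weaker echo at lag 8 (0.34); the remaining lags stay at or below 0.05.
The dominant spike at lag 4 indicates a seasonal period of 4.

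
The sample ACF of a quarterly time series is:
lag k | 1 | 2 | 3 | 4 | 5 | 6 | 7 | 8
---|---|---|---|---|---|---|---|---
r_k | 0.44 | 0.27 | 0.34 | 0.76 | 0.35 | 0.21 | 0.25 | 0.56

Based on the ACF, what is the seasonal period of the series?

4

The largest autocorrelation is r_4 = 0.76, with a weaker echo at lag 8 (0.56); the remaining lags stay at or below 0.44. The elevated value at lag 1 (0.44), dropping to 0.27 at lag 2, reflects decaying short-term dependence rather than seasonality.
The dominant spike at lag 4 indicates a seasonal period of 4.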